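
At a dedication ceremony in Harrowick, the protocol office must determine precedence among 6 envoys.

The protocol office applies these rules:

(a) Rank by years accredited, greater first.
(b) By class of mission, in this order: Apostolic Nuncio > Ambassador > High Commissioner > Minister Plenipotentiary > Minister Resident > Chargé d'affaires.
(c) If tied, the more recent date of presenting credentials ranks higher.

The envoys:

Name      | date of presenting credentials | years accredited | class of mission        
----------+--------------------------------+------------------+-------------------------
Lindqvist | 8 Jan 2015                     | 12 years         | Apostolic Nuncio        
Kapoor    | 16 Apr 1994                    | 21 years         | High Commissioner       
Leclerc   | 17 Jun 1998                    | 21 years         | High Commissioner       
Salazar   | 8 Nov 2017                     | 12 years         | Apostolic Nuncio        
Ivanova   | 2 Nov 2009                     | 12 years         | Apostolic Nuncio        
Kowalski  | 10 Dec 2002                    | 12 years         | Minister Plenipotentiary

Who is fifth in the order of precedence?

Ivanova

By years accredited (higher first): Leclerc and Kapoor (both 21 years); then Salazar, Lindqvist, Ivanova and Kowalski (each 12 years).
Leclerc and Kapoor are each High Commissioner, so the next rule applies.
Among Leclerc and Kapoor, by date of presenting credentials (later first): Leclerc (17 Jun 1998) before Kapoor (16 Apr 1994).
Among Salazar, Lindqvist, Ivanova and Kowalski, by class of mission: Salazar, Lindqvist and Ivanova (Apostolic Nuncio) before Kowalski (Minister Plenipotentiary).
Among Salazar, Lindqvist and Ivanova, by date of presenting credentials (later first): Salazar (8 Nov 2017) before Lindqvist (8 Jan 2015) before Ivanova (2 Nov 2009).
Order: Leclerc, Kapoor, Salazar, Lindqvist, Ivanova, Kowalski.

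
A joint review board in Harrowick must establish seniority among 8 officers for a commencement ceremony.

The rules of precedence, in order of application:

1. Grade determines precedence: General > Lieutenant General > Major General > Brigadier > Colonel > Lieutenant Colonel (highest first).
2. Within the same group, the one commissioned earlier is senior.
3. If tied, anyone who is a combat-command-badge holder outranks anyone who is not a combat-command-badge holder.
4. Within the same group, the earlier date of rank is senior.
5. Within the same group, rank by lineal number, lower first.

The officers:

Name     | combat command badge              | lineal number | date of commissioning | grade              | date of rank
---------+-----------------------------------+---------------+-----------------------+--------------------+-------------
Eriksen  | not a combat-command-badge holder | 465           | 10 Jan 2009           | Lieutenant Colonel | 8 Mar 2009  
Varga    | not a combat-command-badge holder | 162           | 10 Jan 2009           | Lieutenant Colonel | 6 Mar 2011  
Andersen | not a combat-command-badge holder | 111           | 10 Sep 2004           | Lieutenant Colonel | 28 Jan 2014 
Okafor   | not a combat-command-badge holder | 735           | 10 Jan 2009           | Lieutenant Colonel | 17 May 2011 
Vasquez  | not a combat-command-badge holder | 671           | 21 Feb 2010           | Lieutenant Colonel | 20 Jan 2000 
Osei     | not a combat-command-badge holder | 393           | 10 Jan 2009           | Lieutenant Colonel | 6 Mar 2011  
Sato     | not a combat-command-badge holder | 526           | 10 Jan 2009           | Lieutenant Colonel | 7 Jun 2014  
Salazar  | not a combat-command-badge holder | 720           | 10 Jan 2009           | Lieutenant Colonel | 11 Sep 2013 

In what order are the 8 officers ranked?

Andersen, Eriksen, Varga, Osei, Okafor, Salazar, Sato, Vasquez

By grade: Andersen, Eriksen, Varga, Osei, Okafor, Salazar, Sato and Vasquez (Lieutenant Colonel).
Among Andersen, Eriksen, Varga, Osei, Okafor, Salazar, Sato and Vasquez, by date of commissioning (earlier first): Andersen (10 Sep 2004) before Eriksen, Varga, Osei, Okafor, Salazar and Sato (10 Jan 2009) before Vasquez (21 Feb 2010).
Eriksen, Varga, Osei, Okafor, Salazar and Sato are each not a combat-command-badge holder, so the next rule applies.
Among Eriksen, Varga, Osei, Okafor, Salazar and Sato, by date of rank (earlier first): Eriksen (8 Mar 2009) before Varga and Osei (6 Mar 2011) before Okafor (17 May 2011) before Salazar (11 Sep 2013) before Sato (7 Jun 2014).
Among Varga and Osei, by lineal number (lower first): Varga (162) before Osei (393).
Full order: Andersen, Eriksen, Varga, Osei, Okafor, Salazar, Sato, Vasquez.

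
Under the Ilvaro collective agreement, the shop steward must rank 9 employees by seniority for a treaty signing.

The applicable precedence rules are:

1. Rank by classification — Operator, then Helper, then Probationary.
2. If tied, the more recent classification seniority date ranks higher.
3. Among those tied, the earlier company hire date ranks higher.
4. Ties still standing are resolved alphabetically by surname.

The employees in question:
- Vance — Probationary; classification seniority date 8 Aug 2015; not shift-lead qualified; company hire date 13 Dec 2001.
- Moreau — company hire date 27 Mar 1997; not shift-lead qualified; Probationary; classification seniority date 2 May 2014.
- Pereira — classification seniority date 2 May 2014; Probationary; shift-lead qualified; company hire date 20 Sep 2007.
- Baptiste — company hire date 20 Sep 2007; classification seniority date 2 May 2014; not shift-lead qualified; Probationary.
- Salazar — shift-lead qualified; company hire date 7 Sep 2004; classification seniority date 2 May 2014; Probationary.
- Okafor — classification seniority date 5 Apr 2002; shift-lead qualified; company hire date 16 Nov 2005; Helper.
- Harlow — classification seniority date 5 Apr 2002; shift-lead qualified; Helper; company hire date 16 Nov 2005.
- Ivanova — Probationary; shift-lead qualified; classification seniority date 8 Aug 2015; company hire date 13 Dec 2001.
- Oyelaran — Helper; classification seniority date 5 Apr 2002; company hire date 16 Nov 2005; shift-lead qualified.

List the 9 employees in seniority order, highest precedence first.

By classification: Harlow, Okafor and Oyelaran (Helper); then Ivanova, Vance, Moreau, Salazar, Baptiste and Pereira (Probationary).
Harlow, Okafor and Oyelaran all have classification seniority date 5 Apr 2002, so the next rule applies.
Harlow, Okafor and Oyelaran all have company hire date 16 Nov 2005, so the next rule applies.
Among Harlow, Okafor and Oyelaran, alphabetically by surname: Harlow before Okafor before Oyelaran.
Among Ivanova, Vance, Moreau, Salazar, Baptiste and Pereira, by classification seniority date (later first): Ivanova and Vance (8 Aug 2015) before Moreau, Salazar, Baptiste and Pereira (2 May 2014).
Ivanova and Vance both have company hire date 13 Dec 2001, so the next rule applies.
Among Ivanova and Vance, alphabetically by surname: Ivanova before Vance.
Among Moreau, Salazar, Baptiste and Pereira, by company hire date (earlier first): Moreau (27 Mar 1997) before Salazar (7 Sep 2004) before Baptiste and Pereira (20 Sep 2007).
Among Baptiste and Pereira, alphabetically by surname: Baptiste before Pereira.
Full order: Harlow, Okafor, Oyelaran, Ivanova, Vance, Moreau, Salazar, Baptiste, Pereira.

Harlow, Okafor, Oyelaran, Ivanova, Vance, Moreau, Salazar, Baptiste, Pereira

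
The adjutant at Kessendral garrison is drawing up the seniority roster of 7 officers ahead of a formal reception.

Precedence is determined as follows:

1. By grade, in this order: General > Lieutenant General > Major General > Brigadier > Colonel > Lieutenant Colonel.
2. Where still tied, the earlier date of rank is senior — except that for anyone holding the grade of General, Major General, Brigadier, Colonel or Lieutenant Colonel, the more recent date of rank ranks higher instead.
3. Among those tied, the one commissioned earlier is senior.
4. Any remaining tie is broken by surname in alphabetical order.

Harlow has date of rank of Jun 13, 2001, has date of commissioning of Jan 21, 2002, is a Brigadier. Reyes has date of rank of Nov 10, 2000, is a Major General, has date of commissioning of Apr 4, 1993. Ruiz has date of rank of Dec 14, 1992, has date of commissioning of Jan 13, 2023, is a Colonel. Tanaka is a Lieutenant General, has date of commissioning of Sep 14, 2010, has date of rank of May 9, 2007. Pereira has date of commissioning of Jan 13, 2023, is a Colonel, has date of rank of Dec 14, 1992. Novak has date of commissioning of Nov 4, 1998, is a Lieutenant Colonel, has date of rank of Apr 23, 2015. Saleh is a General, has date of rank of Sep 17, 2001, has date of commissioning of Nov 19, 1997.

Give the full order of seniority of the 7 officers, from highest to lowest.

Saleh, Tanaka, Reyes, Harlow, Pereira, Ruiz, Novak

By grade: Saleh (General); then Tanaka (Lieutenant General); then Reyes (Major General); then Harlow (Brigadier); then Pereira and Ruiz (Colonel); then Novak (Lieutenant Colonel).
Pereira and Ruiz both have date of rank Dec 14, 1992, so the next rule applies.
Pereira and Ruiz both have date of commissioning Jan 13, 2023, so the next rule applies.
Among Pereira and Ruiz, alphabetically by surname: Pereira before Ruiz.
Full order: Saleh, Tanaka, Reyes, Harlow, Pereira, Ruiz, Novak.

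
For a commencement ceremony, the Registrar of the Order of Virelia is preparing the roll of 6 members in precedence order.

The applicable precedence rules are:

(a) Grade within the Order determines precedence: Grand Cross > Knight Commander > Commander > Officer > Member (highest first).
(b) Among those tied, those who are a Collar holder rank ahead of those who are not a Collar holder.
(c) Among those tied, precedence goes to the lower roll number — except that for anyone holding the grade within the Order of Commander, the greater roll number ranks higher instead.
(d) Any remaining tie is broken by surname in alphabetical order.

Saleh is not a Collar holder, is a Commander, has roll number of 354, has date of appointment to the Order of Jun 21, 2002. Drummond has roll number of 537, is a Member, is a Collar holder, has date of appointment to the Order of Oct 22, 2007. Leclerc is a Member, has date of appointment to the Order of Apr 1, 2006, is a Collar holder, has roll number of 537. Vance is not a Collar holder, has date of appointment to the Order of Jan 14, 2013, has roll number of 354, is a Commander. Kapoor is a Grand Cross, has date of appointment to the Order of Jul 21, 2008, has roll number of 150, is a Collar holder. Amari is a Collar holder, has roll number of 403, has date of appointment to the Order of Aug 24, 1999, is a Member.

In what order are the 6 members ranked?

By grade within the Order: Kapoor (Grand Cross); then Saleh and Vance (Commander); then Amari, Drummond and Leclerc (Member).
Saleh and Vance are each not a Collar holder, so the next rule applies.
Saleh and Vance both have roll number 354, so the next rule applies.
Among Saleh and Vance, alphabetically by surname: Saleh before Vance.
Amari, Drummond and Leclerc are each a Collar holder, so the next rule applies.
Among Amari, Drummond and Leclerc, by roll number (lower first): Amari (403) before Drummond and Leclerc (537).
Among Drummond and Leclerc, alphabetically by surname: Drummond before Leclerc.
Full order: Kapoor, Saleh, Vance, Amari, Drummond, Leclerc.

Kapoor, Saleh, Vance, Amari, Drummond, Leclerc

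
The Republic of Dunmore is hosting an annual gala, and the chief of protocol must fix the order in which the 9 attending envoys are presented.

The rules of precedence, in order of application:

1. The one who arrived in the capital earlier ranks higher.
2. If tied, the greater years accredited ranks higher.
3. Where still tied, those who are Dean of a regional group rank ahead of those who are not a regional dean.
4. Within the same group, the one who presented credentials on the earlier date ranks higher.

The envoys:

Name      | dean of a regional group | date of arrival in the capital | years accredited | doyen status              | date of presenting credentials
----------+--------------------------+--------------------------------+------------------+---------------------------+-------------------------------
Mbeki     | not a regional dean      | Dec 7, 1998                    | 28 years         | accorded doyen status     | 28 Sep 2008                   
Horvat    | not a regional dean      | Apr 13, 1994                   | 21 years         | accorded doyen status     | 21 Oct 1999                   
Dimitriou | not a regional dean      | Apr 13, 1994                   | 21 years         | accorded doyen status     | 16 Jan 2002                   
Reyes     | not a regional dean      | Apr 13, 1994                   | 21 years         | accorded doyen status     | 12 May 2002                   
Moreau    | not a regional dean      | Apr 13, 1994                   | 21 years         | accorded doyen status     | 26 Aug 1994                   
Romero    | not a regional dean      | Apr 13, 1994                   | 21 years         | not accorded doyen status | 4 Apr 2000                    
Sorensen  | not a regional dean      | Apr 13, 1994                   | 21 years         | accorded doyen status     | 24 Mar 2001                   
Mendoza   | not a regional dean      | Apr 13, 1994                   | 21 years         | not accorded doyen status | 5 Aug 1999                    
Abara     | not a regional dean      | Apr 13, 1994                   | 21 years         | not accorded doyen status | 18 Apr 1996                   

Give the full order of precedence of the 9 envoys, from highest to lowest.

By date of arrival in the capital (earlier first): Moreau, Abara, Mendoza, Horvat, Romero, Sorensen, Dimitriou and Reyes (each Apr 13, 1994); then Mbeki (Dec 7, 1998).
Moreau, Abara, Mendoza, Horvat, Romero, Sorensen, Dimitriou and Reyes all have years accredited 21 years, so the next rule applies.
Moreau, Abara, Mendoza, Horvat, Romero, Sorensen, Dimitriou and Reyes are each not a regional dean, so the next rule applies.
Among Moreau, Abara, Mendoza, Horvat, Romero, Sorensen, Dimitriou and Reyes, by date of presenting credentials (earlier first): Moreau (26 Aug 1994) before Abara (18 Apr 1996) before Mendoza (5 Aug 1999) before Horvat (21 Oct 1999) before Romero (4 Apr 2000) before Sorensen (24 Mar 2001) before Dimitriou (16 Jan 2002) before Reyes (12 May 2002).
Full order: Moreau, Abara, Mendoza, Horvat, Romero, Sorensen, Dimitriou, Reyes, Mbeki.

Moreau, Abara, Mendoza, Horvat, Romero, Sorensen, Dimitriou, Reyes, Mbeki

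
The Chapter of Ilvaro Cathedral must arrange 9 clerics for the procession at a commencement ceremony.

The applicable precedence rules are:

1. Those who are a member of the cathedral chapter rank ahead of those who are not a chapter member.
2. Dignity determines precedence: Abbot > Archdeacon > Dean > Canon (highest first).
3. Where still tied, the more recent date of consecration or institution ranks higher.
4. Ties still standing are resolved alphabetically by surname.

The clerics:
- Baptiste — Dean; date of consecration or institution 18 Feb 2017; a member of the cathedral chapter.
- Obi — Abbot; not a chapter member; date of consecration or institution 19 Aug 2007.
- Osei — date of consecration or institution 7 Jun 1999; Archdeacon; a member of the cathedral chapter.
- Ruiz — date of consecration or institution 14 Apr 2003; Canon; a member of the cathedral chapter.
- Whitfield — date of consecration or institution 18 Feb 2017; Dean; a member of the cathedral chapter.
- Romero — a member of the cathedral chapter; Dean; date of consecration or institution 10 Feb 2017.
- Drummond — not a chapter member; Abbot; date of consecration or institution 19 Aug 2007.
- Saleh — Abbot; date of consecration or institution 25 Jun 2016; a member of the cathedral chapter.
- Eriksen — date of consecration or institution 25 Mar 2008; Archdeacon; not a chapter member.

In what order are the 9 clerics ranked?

By the first rule: Saleh, Osei, Baptiste, Whitfield, Romero and Ruiz (each a member of the cathedral chapter); then Drummond, Obi and Eriksen (each not a chapter member).
Among Saleh, Osei, Baptiste, Whitfield, Romero and Ruiz, by dignity: Saleh (Abbot) before Osei (Archdeacon) before Baptiste, Whitfield and Romero (Dean) before Ruiz (Canon).
Among Baptiste, Whitfield and Romero, by date of consecration or institution (later first): Baptiste and Whitfield (18 Feb 2017) before Romero (10 Feb 2017).
Among Baptiste and Whitfield, alphabetically by surname: Baptiste before Whitfield.
Among Drummond, Obi and Eriksen, by dignity: Drummond and Obi (Abbot) before Eriksen (Archdeacon).
Drummond and Obi both have date of consecration or institution 19 Aug 2007, so the next rule applies.
Among Drummond and Obi, alphabetically by surname: Drummond before Obi.
Full order: Saleh, Osei, Baptiste, Whitfield, Romero, Ruiz, Drummond, Obi, Eriksen.

Saleh, Osei, Baptiste, Whitfield, Romero, Ruiz, Drummond, Obi, Eriksen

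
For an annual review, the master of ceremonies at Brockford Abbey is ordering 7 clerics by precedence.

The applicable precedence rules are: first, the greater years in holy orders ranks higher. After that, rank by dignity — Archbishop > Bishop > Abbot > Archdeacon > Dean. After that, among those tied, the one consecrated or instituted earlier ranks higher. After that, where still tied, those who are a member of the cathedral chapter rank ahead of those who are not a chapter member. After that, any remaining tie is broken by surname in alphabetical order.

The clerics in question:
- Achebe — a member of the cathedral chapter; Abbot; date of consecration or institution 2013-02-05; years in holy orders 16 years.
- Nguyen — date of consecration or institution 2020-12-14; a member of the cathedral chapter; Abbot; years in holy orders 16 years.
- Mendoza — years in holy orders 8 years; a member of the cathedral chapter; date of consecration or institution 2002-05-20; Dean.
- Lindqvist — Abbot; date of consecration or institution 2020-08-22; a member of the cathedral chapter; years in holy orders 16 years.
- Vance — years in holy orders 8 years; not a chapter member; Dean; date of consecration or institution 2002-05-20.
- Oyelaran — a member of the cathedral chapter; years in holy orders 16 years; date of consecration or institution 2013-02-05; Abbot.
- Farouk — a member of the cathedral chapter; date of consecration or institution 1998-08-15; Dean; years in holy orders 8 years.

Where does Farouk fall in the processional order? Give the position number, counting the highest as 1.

5

By years in holy orders (higher first): Achebe, Oyelaran, Lindqvist and Nguyen (each 16 years); then Farouk, Mendoza and Vance (each 8 years).
Achebe, Oyelaran, Lindqvist and Nguyen are each Abbot, so the next rule applies.
Among Achebe, Oyelaran, Lindqvist and Nguyen, by date of consecration or institution (earlier first): Achebe and Oyelaran (2013-02-05) before Lindqvist (2020-08-22) before Nguyen (2020-12-14).
Achebe and Oyelaran are each a member of the cathedral chapter, so the next rule applies.
Among Achebe and Oyelaran, alphabetically by surname: Achebe before Oyelaran.
Farouk, Mendoza and Vance are each Dean, so the next rule applies.
Among Farouk, Mendoza and Vance, by date of consecration or institution (earlier first): Farouk (1998-08-15) before Mendoza and Vance (2002-05-20).
Among Mendoza and Vance, a member of the cathedral chapter before not a chapter member: Mendoza (a member of the cathedral chapter) before Vance (not a chapter member).
Order: Achebe, Oyelaran, Lindqvist, Nguyen, Farouk, Mendoza, Vance. So position 5.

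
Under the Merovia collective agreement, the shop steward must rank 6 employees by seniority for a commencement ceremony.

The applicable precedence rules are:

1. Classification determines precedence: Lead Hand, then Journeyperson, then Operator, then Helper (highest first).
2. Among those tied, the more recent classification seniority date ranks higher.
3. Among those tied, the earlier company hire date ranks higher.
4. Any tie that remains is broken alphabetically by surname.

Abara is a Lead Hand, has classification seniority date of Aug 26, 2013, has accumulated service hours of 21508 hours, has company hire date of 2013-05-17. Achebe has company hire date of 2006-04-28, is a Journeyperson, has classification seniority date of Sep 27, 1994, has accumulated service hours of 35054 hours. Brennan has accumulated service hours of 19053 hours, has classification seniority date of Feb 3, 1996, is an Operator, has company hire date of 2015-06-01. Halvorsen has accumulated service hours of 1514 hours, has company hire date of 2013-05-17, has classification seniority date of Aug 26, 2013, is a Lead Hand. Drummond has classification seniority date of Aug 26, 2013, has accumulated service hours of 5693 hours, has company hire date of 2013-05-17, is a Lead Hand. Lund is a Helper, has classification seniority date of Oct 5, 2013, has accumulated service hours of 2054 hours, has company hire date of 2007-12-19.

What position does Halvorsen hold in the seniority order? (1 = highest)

3

By classification: Abara, Drummond and Halvorsen (Lead Hand); then Achebe (Journeyperson); then Brennan (Operator); then Lund (Helper).
Abara, Drummond and Halvorsen all have classification seniority date Aug 26, 2013, so the next rule applies.
Abara, Drummond and Halvorsen all have company hire date 2013-05-17, so the next rule applies.
Among Abara, Drummond and Halvorsen, alphabetically by surname: Abara before Drummond before Halvorsen.
Order: Abara, Drummond, Halvorsen, Achebe, Brennan, Lund. So position 3.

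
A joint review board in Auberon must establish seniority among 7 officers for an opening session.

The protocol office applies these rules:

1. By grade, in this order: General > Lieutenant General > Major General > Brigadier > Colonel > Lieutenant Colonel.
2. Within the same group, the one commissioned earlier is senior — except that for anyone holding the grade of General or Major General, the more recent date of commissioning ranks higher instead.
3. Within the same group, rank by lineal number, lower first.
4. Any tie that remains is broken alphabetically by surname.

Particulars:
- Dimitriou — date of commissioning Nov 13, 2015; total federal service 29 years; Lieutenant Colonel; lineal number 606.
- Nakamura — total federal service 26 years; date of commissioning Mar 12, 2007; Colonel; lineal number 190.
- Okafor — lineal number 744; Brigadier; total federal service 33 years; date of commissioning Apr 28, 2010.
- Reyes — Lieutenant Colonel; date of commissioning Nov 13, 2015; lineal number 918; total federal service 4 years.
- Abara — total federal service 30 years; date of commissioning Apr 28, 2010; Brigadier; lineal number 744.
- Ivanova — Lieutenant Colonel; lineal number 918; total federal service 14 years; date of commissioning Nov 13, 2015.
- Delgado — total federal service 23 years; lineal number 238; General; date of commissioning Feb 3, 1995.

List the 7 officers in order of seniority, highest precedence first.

Delgado, Abara, Okafor, Nakamura, Dimitriou, Ivanova, Reyes

By grade: Delgado (General); then Abara and Okafor (Brigadier); then Nakamura (Colonel); then Dimitriou, Ivanova and Reyes (Lieutenant Colonel).
Abara and Okafor both have date of commissioning Apr 28, 2010, so the next rule applies.
Abara and Okafor both have lineal number 744, so the next rule applies.
Among Abara and Okafor, alphabetically by surname: Abara before Okafor.
Dimitriou, Ivanova and Reyes all have date of commissioning Nov 13, 2015, so the next rule applies.
Among Dimitriou, Ivanova and Reyes, by lineal number (lower first): Dimitriou (606) before Ivanova and Reyes (918).
Among Ivanova and Reyes, alphabetically by surname: Ivanova before Reyes.
Full order: Delgado, Abara, Okafor, Nakamura, Dimitriou, Ivanova, Reyes.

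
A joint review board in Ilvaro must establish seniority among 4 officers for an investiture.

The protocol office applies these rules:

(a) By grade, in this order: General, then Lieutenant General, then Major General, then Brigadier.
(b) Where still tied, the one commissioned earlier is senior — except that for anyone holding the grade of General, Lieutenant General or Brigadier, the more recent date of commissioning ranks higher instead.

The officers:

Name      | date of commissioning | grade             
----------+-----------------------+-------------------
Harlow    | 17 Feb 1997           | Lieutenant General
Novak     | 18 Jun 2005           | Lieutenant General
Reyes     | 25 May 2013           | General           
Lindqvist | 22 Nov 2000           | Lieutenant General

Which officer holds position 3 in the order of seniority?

By grade: Reyes (General); then Novak, Lindqvist and Harlow (Lieutenant General).
Among Novak, Lindqvist and Harlow, by date of commissioning (later first) (reversed rule for this group): Novak (18 Jun 2005) before Lindqvist (22 Nov 2000) before Harlow (17 Feb 1997).
Order: Reyes, Novak, Lindqvist, Harlow.

Lindqvist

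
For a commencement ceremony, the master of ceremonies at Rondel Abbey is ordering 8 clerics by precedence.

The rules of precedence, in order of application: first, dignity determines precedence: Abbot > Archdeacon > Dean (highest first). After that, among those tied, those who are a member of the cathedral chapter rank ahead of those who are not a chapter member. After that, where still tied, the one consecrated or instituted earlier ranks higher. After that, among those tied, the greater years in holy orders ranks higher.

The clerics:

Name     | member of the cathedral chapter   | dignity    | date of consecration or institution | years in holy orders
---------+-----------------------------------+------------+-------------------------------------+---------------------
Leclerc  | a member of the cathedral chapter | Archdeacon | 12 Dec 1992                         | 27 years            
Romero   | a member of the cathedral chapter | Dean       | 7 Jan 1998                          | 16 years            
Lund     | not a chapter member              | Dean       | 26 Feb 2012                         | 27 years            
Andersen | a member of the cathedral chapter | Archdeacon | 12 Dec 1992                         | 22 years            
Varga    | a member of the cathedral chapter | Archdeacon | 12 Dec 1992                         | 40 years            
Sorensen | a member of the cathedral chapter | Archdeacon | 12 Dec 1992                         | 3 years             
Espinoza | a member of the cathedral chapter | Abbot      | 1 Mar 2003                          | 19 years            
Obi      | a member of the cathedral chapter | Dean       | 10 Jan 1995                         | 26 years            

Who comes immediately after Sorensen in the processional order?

By dignity: Espinoza (Abbot); then Varga, Leclerc, Andersen and Sorensen (Archdeacon); then Obi, Romero and Lund (Dean).
Varga, Leclerc, Andersen and Sorensen are each a member of the cathedral chapter, so the next rule applies.
Varga, Leclerc, Andersen and Sorensen all have date of consecration or institution 12 Dec 1992, so the next rule applies.
Among Varga, Leclerc, Andersen and Sorensen, by years in holy orders (higher first): Varga (40 years) before Leclerc (27 years) before Andersen (22 years) before Sorensen (3 years).
Among Obi, Romero and Lund, a member of the cathedral chapter before not a chapter member: Obi and Romero (a member of the cathedral chapter) before Lund (not a chapter member).
Among Obi and Romero, by date of consecration or institution (earlier first): Obi (10 Jan 1995) before Romero (7 Jan 1998).
Order: Espinoza, Varga, Leclerc, Andersen, Sorensen, Obi, Romero, Lund.

Obi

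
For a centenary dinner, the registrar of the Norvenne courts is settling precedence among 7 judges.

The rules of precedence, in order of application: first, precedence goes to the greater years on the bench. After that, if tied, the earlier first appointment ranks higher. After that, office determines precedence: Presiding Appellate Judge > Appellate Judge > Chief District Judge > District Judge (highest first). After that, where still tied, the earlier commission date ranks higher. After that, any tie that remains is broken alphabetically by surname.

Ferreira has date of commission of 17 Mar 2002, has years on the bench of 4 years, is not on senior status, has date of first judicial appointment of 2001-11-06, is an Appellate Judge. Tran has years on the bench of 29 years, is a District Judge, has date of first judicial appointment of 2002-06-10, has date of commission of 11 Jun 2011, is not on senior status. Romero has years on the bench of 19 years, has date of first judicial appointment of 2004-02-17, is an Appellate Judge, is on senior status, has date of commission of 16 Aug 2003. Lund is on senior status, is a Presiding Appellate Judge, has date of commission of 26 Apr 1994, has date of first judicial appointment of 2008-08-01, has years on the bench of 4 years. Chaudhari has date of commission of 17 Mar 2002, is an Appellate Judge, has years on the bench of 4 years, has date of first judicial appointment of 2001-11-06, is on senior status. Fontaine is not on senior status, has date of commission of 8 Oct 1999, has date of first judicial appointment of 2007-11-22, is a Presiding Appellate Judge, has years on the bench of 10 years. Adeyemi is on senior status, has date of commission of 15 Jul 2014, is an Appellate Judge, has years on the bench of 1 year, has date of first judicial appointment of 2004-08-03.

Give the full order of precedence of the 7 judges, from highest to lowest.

By years on the bench (higher first): Tran (29 years); then Romero (19 years); then Fontaine (10 years); then Chaudhari, Ferreira and Lund (each 4 years); then Adeyemi (1 year).
Among Chaudhari, Ferreira and Lund, by date of first judicial appointment (earlier first): Chaudhari and Ferreira (2001-11-06) before Lund (2008-08-01).
Chaudhari and Ferreira are each Appellate Judge, so the next rule applies.
Chaudhari and Ferreira both have date of commission 17 Mar 2002, so the next rule applies.
Among Chaudhari and Ferreira, alphabetically by surname: Chaudhari before Ferreira.
Full order: Tran, Romero, Fontaine, Chaudhari, Ferreira, Lund, Adeyemi.

Tran, Romero, Fontaine, Chaudhari, Ferreira, Lund, Adeyemi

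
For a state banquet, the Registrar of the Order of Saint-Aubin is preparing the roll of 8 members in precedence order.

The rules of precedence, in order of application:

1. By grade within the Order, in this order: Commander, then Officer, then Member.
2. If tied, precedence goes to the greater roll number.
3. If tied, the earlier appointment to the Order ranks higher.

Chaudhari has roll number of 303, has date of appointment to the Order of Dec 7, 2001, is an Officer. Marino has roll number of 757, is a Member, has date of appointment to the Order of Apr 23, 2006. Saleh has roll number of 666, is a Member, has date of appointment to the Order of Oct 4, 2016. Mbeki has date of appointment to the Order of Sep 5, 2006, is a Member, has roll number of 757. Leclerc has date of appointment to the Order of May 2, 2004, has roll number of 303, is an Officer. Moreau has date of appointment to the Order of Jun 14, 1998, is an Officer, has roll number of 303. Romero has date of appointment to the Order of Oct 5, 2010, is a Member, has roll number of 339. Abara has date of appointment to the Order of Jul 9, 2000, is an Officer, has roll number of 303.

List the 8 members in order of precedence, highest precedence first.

By grade within the Order: Moreau, Abara, Chaudhari and Leclerc (Officer); then Marino, Mbeki, Saleh and Romero (Member).
Moreau, Abara, Chaudhari and Leclerc all have roll number 303, so the next rule applies.
Among Moreau, Abara, Chaudhari and Leclerc, by date of appointment to the Order (earlier first): Moreau (Jun 14, 1998) before Abara (Jul 9, 2000) before Chaudhari (Dec 7, 2001) before Leclerc (May 2, 2004).
Among Marino, Mbeki, Saleh and Romero, by roll number (higher first): Marino and Mbeki (757) before Saleh (666) before Romero (339).
Among Marino and Mbeki, by date of appointment to the Order (earlier first): Marino (Apr 23, 2006) before Mbeki (Sep 5, 2006).
Full order: Moreau, Abara, Chaudhari, Leclerc, Marino, Mbeki, Saleh, Romero.

Moreau, Abara, Chaudhari, Leclerc, Marino, Mbeki, Saleh, Romero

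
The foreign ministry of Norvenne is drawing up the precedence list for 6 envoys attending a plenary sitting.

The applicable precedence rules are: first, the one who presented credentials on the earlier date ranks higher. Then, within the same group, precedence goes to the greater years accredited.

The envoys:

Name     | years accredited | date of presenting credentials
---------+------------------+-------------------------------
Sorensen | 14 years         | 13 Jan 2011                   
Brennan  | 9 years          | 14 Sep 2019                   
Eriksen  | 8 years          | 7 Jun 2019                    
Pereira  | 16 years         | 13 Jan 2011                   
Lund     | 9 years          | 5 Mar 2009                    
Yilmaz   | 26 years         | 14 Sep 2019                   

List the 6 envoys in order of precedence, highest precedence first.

Lund, Pereira, Sorensen, Eriksen, Yilmaz, Brennan

By date of presenting credentials (earlier first): Lund (5 Mar 2009); then Pereira and Sorensen (both 13 Jan 2011); then Eriksen (7 Jun 2019); then Yilmaz and Brennan (both 14 Sep 2019).
Among Pereira and Sorensen, by years accredited (higher first): Pereira (16 years) before Sorensen (14 years).
Among Yilmaz and Brennan, by years accredited (higher first): Yilmaz (26 years) before Brennan (9 years).
Full order: Lund, Pereira, Sorensen, Eriksen, Yilmaz, Brennan.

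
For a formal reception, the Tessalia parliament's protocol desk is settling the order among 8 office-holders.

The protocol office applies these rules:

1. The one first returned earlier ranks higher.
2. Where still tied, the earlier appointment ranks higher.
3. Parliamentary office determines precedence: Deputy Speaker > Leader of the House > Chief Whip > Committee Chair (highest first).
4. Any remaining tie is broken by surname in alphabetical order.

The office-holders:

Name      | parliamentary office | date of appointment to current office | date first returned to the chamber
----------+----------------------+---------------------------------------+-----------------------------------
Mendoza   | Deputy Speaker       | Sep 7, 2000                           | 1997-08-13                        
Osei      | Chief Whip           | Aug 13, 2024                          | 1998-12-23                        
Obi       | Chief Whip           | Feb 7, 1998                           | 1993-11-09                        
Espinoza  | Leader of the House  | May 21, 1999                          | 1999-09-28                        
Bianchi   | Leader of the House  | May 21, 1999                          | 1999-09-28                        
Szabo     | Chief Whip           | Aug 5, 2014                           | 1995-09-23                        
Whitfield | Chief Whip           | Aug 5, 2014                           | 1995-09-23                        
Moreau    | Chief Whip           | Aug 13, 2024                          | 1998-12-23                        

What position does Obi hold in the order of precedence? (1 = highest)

1

By date first returned to the chamber (earlier first): Obi (1993-11-09); then Szabo and Whitfield (both 1995-09-23); then Mendoza (1997-08-13); then Moreau and Osei (both 1998-12-23); then Bianchi and Espinoza (both 1999-09-28).
Szabo and Whitfield both have date of appointment to current office Aug 5, 2014, so the next rule applies.
Szabo and Whitfield are each Chief Whip, so the next rule applies.
Among Szabo and Whitfield, alphabetically by surname: Szabo before Whitfield.
Moreau and Osei both have date of appointment to current office Aug 13, 2024, so the next rule applies.
Moreau and Osei are each Chief Whip, so the next rule applies.
Among Moreau and Osei, alphabetically by surname: Moreau before Osei.
Bianchi and Espinoza both have date of appointment to current office May 21, 1999, so the next rule applies.
Bianchi and Espinoza are each Leader of the House, so the next rule applies.
Among Bianchi and Espinoza, alphabetically by surname: Bianchi before Espinoza.
Order: Obi, Szabo, Whitfield, Mendoza, Moreau, Osei, Bianchi, Espinoza. So position 1.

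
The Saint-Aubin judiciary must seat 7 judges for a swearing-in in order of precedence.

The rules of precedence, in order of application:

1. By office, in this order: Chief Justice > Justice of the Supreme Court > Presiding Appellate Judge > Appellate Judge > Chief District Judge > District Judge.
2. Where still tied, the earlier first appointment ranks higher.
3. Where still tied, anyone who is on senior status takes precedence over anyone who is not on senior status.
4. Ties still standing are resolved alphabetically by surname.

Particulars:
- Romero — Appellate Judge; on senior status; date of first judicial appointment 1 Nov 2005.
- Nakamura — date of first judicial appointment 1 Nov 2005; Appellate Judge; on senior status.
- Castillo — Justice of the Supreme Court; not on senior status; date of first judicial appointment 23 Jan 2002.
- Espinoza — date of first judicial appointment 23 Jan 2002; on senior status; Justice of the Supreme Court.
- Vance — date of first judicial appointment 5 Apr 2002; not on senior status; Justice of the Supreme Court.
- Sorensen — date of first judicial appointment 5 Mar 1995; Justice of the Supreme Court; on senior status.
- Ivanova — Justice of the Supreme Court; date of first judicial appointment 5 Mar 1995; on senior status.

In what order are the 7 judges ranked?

By office: Ivanova, Sorensen, Espinoza, Castillo and Vance (Justice of the Supreme Court); then Nakamura and Romero (Appellate Judge).
Among Ivanova, Sorensen, Espinoza, Castillo and Vance, by date of first judicial appointment (earlier first): Ivanova and Sorensen (5 Mar 1995) before Espinoza and Castillo (23 Jan 2002) before Vance (5 Apr 2002).
Ivanova and Sorensen are each on senior status, so the next rule applies.
Among Ivanova and Sorensen, alphabetically by surname: Ivanova before Sorensen.
Among Espinoza and Castillo, on senior status before not on senior status: Espinoza (on senior status) before Castillo (not on senior status).
Nakamura and Romero both have date of first judicial appointment 1 Nov 2005, so the next rule applies.
Nakamura and Romero are each on senior status, so the next rule applies.
Among Nakamura and Romero, alphabetically by surname: Nakamura before Romero.
Full order: Ivanova, Sorensen, Espinoza, Castillo, Vance, Nakamura, Romero.

Ivanova, Sorensen, Espinoza, Castillo, Vance, Nakamura, Romero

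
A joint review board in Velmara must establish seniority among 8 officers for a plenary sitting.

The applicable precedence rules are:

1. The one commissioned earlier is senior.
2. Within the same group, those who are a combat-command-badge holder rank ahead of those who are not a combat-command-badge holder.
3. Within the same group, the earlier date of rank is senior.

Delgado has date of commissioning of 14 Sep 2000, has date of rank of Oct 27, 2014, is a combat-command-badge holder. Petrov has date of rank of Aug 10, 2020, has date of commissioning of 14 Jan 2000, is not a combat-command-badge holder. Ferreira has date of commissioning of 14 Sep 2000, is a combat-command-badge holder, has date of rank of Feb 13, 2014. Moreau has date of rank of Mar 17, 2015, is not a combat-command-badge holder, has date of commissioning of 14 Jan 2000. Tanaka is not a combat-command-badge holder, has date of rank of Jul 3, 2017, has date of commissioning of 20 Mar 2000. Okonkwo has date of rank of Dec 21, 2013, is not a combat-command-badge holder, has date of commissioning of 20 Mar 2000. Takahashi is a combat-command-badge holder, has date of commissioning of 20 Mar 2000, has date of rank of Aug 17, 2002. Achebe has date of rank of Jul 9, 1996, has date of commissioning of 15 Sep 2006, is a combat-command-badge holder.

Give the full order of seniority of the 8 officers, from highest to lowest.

By date of commissioning (earlier first): Moreau and Petrov (both 14 Jan 2000); then Takahashi, Okonkwo and Tanaka (each 20 Mar 2000); then Ferreira and Delgado (both 14 Sep 2000); then Achebe (15 Sep 2006).
Moreau and Petrov are each not a combat-command-badge holder, so the next rule applies.
Among Moreau and Petrov, by date of rank (earlier first): Moreau (Mar 17, 2015) before Petrov (Aug 10, 2020).
Among Takahashi, Okonkwo and Tanaka, a combat-command-badge holder before not a combat-command-badge holder: Takahashi (a combat-command-badge holder) before Okonkwo and Tanaka (not a combat-command-badge holder).
Among Okonkwo and Tanaka, by date of rank (earlier first): Okonkwo (Dec 21, 2013) before Tanaka (Jul 3, 2017).
Ferreira and Delgado are each a combat-command-badge holder, so the next rule applies.
Among Ferreira and Delgado, by date of rank (earlier first): Ferreira (Feb 13, 2014) before Delgado (Oct 27, 2014).
Full order: Moreau, Petrov, Takahashi, Okonkwo, Tanaka, Ferreira, Delgado, Achebe.

Moreau, Petrov, Takahashi, Okonkwo, Tanaka, Ferreira, Delgado, Achebe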